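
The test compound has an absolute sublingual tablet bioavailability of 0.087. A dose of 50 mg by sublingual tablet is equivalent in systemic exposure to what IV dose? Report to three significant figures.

Systemic exposure from an extravascular dose = F × D_ev, so the equivalent IV dose is F × D_ev.
D_iv = F × D_ev = 0.087 × 50 = 4.35 mg

D_iv = 4.35 mg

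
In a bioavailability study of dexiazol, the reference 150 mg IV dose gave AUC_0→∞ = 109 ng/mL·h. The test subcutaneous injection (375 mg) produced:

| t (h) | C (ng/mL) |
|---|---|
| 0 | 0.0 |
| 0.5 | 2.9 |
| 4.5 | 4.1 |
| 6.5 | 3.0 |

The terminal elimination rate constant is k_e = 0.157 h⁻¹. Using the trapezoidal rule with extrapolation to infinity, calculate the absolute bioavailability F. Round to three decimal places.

Trapezoidal AUC_0→6.5 (subcutaneous injection):
  [0→0.5]: (0.0+2.9)/2 × 0.5 = 0.725
  [0.5→4.5]: (2.9+4.1)/2 × 4 = 14.0
  [4.5→6.5]: (4.1+3.0)/2 × 2 = 7.1
  Sum = 21.825 ng/mL·h
Tail: C_last/k_e = 3.0/0.157 = 19.108
AUC_0→∞ (subcutaneous injection) = 21.825 + 19.108 = 40.933 ng/mL·h
F = (AUC_ev/D_ev)/(AUC_iv/D_iv) = (40.933/375)/(109/150) = 0.109155/0.726667 = 0.1502

F = 0.150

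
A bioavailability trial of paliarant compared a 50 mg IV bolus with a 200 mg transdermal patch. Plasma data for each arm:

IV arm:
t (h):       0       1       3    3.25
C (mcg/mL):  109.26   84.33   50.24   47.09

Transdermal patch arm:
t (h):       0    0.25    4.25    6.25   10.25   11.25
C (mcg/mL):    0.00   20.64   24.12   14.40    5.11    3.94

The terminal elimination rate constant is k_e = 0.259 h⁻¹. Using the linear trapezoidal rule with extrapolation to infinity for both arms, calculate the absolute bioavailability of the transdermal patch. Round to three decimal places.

F = 0.111

Trapezoidal AUC_0→3.25 (IV):
  [0→1]: (109.26+84.33)/2 × 1 = 96.795
  [1→3]: (84.33+50.24)/2 × 2 = 134.57
  [3→3.25]: (50.24+47.09)/2 × 0.25 = 12.16625
  Sum = 243.53125 mcg/mL·h
IV tail: 47.09/0.259 = 181.815; AUC_iv,0→∞ = 243.53125 + 181.815 = 425.34625 mcg/mL·h
Trapezoidal AUC_0→11.25 (transdermal patch):
  [0→0.25]: (0.00+20.64)/2 × 0.25 = 2.58
  [0.25→4.25]: (20.64+24.12)/2 × 4 = 89.52
  [4.25→6.25]: (24.12+14.40)/2 × 2 = 38.52
  [6.25→10.25]: (14.40+5.11)/2 × 4 = 39.02
  [10.25→11.25]: (5.11+3.94)/2 × 1 = 4.525
  Sum = 174.165 mcg/mL·h
transdermal patch tail: 3.94/0.259 = 15.212; AUC_ev,0→∞ = 174.165 + 15.212 = 189.377 mcg/mL·h
F = (AUC_ev/D_ev)/(AUC_iv/D_iv) = (189.377/200)/(425.34625/50) = 0.946885/8.506925 = 0.1113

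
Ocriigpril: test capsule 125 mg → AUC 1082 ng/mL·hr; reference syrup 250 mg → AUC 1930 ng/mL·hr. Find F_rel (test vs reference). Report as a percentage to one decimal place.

F_rel = 112.1%

F_rel = (AUC_test/D_test) / (AUC_ref/D_ref)
      = (1082/125) / (1930/250)
      = 8.656 / 7.72 = 1.1212 = 112.12%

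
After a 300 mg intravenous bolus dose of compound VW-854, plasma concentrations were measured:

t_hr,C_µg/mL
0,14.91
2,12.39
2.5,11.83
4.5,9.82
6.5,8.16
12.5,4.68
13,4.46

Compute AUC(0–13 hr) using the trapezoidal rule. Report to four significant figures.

AUC = 113.8 µg/mL·hr

Trapezoidal AUC_0→13:
  [0→2]: (14.91+12.39)/2 × 2 = 27.3
  [2→2.5]: (12.39+11.83)/2 × 0.5 = 6.055
  [2.5→4.5]: (11.83+9.82)/2 × 2 = 21.65
  [4.5→6.5]: (9.82+8.16)/2 × 2 = 17.98
  [6.5→12.5]: (8.16+4.68)/2 × 6 = 38.52
  [12.5→13]: (4.68+4.46)/2 × 0.5 = 2.285
  Sum = 113.79 µg/mL·hr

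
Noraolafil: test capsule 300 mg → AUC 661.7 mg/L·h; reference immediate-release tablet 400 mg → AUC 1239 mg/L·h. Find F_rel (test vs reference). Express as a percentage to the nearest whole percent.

F_rel = (AUC_test/D_test) / (AUC_ref/D_ref)
      = (661.7/300) / (1239/400)
      = 2.20567 / 3.0975 = 0.7121 = 71.21%

F_rel = 71%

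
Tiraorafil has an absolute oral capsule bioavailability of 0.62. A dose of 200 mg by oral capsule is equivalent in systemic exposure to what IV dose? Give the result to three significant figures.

D_iv = 124 mg

Systemic exposure from an extravascular dose = F × D_ev, so the equivalent IV dose is F × D_ev.
D_iv = F × D_ev = 0.62 × 200 = 124 mg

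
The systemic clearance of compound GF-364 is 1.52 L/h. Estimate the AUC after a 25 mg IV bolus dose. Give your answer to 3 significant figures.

AUC = 16.4 mg/L·h

AUC_0→∞ = Dose_iv / CL
        = 25 / 1.52 = 16.4474 mg/L·h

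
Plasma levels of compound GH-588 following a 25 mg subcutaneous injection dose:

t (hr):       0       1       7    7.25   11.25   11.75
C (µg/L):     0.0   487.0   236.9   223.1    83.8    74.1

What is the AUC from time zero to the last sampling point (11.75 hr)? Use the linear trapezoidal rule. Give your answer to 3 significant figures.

AUC = 3130 µg/L·hr

Trapezoidal AUC_0→11.75:
  [0→1]: (0.0+487.0)/2 × 1 = 243.5
  [1→7]: (487.0+236.9)/2 × 6 = 2171.7
  [7→7.25]: (236.9+223.1)/2 × 0.25 = 57.5
  [7.25→11.25]: (223.1+83.8)/2 × 4 = 613.8
  [11.25→11.75]: (83.8+74.1)/2 × 0.5 = 39.475
  Sum = 3125.975 µg/L·hr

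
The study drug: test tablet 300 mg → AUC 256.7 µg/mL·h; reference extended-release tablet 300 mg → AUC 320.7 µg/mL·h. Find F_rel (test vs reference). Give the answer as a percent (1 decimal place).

F_rel = 80.0%

F_rel = (AUC_test/D_test) / (AUC_ref/D_ref)
      = (256.7/300) / (320.7/300)
      = 0.855667 / 1.069 = 0.8004 = 80.04%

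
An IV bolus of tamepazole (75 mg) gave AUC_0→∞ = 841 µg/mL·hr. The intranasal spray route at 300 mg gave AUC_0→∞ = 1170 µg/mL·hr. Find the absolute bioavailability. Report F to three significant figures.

F = (AUC_ev / D_ev) / (AUC_iv / D_iv)
  = (1170/300) / (841/75)
  = 3.9 / 11.2133 = 0.3478

F = 0.348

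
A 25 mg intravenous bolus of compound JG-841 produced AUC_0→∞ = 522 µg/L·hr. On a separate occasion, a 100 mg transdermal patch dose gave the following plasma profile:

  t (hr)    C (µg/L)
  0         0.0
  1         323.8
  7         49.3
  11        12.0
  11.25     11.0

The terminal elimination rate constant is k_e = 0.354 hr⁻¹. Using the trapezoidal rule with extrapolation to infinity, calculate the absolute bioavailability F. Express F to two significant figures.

Trapezoidal AUC_0→11.25 (transdermal patch):
  [0→1]: (0.0+323.8)/2 × 1 = 161.9
  [1→7]: (323.8+49.3)/2 × 6 = 1119.3
  [7→11]: (49.3+12.0)/2 × 4 = 122.6
  [11→11.25]: (12.0+11.0)/2 × 0.25 = 2.875
  Sum = 1406.675 µg/L·hr
Tail: C_last/k_e = 11.0/0.354 = 31.073
AUC_0→∞ (transdermal patch) = 1406.675 + 31.073 = 1437.748 µg/L·hr
F = (AUC_ev/D_ev)/(AUC_iv/D_iv) = (1437.748/100)/(522/25) = 14.37748/20.88 = 0.6886

F = 0.69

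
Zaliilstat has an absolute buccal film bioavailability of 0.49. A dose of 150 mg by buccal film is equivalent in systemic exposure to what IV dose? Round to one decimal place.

Systemic exposure from an extravascular dose = F × D_ev, so the equivalent IV dose is F × D_ev.
D_iv = F × D_ev = 0.49 × 150 = 73.5 mg

D_iv = 73.5 mg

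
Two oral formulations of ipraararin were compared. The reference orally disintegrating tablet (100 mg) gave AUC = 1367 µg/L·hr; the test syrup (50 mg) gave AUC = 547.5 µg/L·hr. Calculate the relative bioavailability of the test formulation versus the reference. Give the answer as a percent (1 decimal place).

F_rel = 80.1%

F_rel = (AUC_test/D_test) / (AUC_ref/D_ref)
      = (547.5/50) / (1367/100)
      = 10.95 / 13.67 = 0.8010 = 80.10%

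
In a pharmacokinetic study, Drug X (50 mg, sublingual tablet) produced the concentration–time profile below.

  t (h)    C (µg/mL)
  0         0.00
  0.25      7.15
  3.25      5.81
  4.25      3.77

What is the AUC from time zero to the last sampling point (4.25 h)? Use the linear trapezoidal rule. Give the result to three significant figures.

Trapezoidal AUC_0→4.25:
  [0→0.25]: (0.00+7.15)/2 × 0.25 = 0.89375
  [0.25→3.25]: (7.15+5.81)/2 × 3 = 19.44
  [3.25→4.25]: (5.81+3.77)/2 × 1 = 4.79
  Sum = 25.12375 µg/mL·h

AUC = 25.1 µg/mL·h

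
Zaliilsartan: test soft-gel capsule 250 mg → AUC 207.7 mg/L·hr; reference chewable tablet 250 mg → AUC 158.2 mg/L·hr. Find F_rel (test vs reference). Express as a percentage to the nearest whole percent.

F_rel = (AUC_test/D_test) / (AUC_ref/D_ref)
      = (207.7/250) / (158.2/250)
      = 0.8308 / 0.6328 = 1.3129 = 131.29%

F_rel = 131%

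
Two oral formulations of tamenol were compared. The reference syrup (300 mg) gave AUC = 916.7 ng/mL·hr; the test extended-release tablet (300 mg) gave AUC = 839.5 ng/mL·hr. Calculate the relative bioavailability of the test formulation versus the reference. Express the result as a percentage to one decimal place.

F_rel = (AUC_test/D_test) / (AUC_ref/D_ref)
      = (839.5/300) / (916.7/300)
      = 2.79833 / 3.05567 = 0.9158 = 91.58%

F_rel = 91.6%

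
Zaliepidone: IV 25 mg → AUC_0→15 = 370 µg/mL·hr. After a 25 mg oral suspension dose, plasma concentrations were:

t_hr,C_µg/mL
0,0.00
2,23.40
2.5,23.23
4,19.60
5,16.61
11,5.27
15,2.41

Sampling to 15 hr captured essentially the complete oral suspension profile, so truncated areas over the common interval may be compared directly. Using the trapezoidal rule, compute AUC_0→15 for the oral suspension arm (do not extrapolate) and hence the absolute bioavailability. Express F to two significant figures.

Trapezoidal AUC_0→15 (oral suspension):
  [0→2]: (0.00+23.40)/2 × 2 = 23.4
  [2→2.5]: (23.40+23.23)/2 × 0.5 = 11.6575
  [2.5→4]: (23.23+19.60)/2 × 1.5 = 32.1225
  [4→5]: (19.60+16.61)/2 × 1 = 18.105
  [5→11]: (16.61+5.27)/2 × 6 = 65.64
  [11→15]: (5.27+2.41)/2 × 4 = 15.36
  Sum = 166.285 µg/mL·hr
F = (AUC_ev/D_ev)/(AUC_iv/D_iv) = (166.285/25)/(370/25) = 6.6514/14.8 = 0.4494

F = 0.45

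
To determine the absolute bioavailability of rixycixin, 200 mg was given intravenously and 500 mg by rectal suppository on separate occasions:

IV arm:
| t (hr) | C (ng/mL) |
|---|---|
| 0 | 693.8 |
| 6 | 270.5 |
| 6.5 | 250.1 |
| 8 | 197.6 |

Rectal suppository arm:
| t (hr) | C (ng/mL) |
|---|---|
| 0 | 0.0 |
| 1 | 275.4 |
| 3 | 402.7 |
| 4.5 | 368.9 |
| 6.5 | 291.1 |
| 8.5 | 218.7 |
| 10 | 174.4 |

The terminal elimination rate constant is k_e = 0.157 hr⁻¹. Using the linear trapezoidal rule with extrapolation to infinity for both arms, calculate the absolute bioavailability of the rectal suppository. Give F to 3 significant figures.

Trapezoidal AUC_0→8 (IV):
  [0→6]: (693.8+270.5)/2 × 6 = 2892.9
  [6→6.5]: (270.5+250.1)/2 × 0.5 = 130.15
  [6.5→8]: (250.1+197.6)/2 × 1.5 = 335.775
  Sum = 3358.825 ng/mL·hr
IV tail: 197.6/0.157 = 1258.599; AUC_iv,0→∞ = 3358.825 + 1258.599 = 4617.424 ng/mL·hr
Trapezoidal AUC_0→10 (rectal suppository):
  [0→1]: (0.0+275.4)/2 × 1 = 137.7
  [1→3]: (275.4+402.7)/2 × 2 = 678.1
  [3→4.5]: (402.7+368.9)/2 × 1.5 = 578.7
  [4.5→6.5]: (368.9+291.1)/2 × 2 = 660.0
  [6.5→8.5]: (291.1+218.7)/2 × 2 = 509.8
  [8.5→10]: (218.7+174.4)/2 × 1.5 = 294.825
  Sum = 2859.125 ng/mL·hr
rectal suppository tail: 174.4/0.157 = 1110.828; AUC_ev,0→∞ = 2859.125 + 1110.828 = 3969.953 ng/mL·hr
F = (AUC_ev/D_ev)/(AUC_iv/D_iv) = (3969.953/500)/(4617.424/200) = 7.939906/23.08712 = 0.3439

F = 0.344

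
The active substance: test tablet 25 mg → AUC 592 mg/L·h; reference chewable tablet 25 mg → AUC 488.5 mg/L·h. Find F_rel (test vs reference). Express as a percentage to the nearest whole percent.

F_rel = 121%

F_rel = (AUC_test/D_test) / (AUC_ref/D_ref)
      = (592/25) / (488.5/25)
      = 23.68 / 19.54 = 1.2119 = 121.19%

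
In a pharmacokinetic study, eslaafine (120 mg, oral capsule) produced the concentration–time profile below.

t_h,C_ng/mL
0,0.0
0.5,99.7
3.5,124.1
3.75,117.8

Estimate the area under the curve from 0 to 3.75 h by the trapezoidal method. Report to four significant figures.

Trapezoidal AUC_0→3.75:
  [0→0.5]: (0.0+99.7)/2 × 0.5 = 24.925
  [0.5→3.5]: (99.7+124.1)/2 × 3 = 335.7
  [3.5→3.75]: (124.1+117.8)/2 × 0.25 = 30.2375
  Sum = 390.8625 ng/mL·h

AUC = 390.9 ng/mL·h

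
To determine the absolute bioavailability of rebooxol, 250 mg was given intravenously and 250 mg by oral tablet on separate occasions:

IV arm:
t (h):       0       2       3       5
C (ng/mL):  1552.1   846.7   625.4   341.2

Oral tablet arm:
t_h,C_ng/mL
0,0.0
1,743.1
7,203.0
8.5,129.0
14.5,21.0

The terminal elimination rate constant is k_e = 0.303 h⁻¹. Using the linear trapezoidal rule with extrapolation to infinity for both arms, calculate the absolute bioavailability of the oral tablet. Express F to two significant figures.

F = 0.76

Trapezoidal AUC_0→5 (IV):
  [0→2]: (1552.1+846.7)/2 × 2 = 2398.8
  [2→3]: (846.7+625.4)/2 × 1 = 736.05
  [3→5]: (625.4+341.2)/2 × 2 = 966.6
  Sum = 4101.45 ng/mL·h
IV tail: 341.2/0.303 = 1126.073; AUC_iv,0→∞ = 4101.45 + 1126.073 = 5227.523 ng/mL·h
Trapezoidal AUC_0→14.5 (oral tablet):
  [0→1]: (0.0+743.1)/2 × 1 = 371.55
  [1→7]: (743.1+203.0)/2 × 6 = 2838.3
  [7→8.5]: (203.0+129.0)/2 × 1.5 = 249.0
  [8.5→14.5]: (129.0+21.0)/2 × 6 = 450.0
  Sum = 3908.85 ng/mL·h
oral tablet tail: 21.0/0.303 = 69.307; AUC_ev,0→∞ = 3908.85 + 69.307 = 3978.157 ng/mL·h
F = (AUC_ev/D_ev)/(AUC_iv/D_iv) = (3978.157/250)/(5227.523/250) = 15.912628/20.910092 = 0.7610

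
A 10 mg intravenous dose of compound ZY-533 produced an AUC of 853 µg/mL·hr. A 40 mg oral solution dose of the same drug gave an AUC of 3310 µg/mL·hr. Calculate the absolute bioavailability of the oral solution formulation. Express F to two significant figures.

F = 0.97

F = (AUC_ev / D_ev) / (AUC_iv / D_iv)
  = (3310/40) / (853/10)
  = 82.75 / 85.3 = 0.9701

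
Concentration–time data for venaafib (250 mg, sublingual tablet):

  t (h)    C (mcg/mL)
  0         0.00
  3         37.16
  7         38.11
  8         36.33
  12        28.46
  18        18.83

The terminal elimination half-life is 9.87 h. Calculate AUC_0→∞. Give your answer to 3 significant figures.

Trapezoidal AUC_0→18:
  [0→3]: (0.00+37.16)/2 × 3 = 55.74
  [3→7]: (37.16+38.11)/2 × 4 = 150.54
  [7→8]: (38.11+36.33)/2 × 1 = 37.22
  [8→12]: (36.33+28.46)/2 × 4 = 129.58
  [12→18]: (28.46+18.83)/2 × 6 = 141.87
  Sum = 514.95 mcg/mL·h
k_e = ln2 / t½ = 0.693147 / 9.87 = 0.0702 h^-1
Extrapolated tail: C_last / k_e = 18.83 / 0.0702 = 268.234
AUC_0→∞ = 514.95 + 268.234 = 783.184 mcg/mL·h

AUC = 783 mcg/mL·h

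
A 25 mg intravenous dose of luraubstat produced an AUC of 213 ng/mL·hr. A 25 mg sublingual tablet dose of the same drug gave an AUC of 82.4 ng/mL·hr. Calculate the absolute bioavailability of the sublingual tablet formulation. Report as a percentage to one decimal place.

F = (AUC_ev / D_ev) / (AUC_iv / D_iv)
  = (82.4/25) / (213/25)
  = 3.296 / 8.52 = 0.3869
  = 38.69%

F = 38.7%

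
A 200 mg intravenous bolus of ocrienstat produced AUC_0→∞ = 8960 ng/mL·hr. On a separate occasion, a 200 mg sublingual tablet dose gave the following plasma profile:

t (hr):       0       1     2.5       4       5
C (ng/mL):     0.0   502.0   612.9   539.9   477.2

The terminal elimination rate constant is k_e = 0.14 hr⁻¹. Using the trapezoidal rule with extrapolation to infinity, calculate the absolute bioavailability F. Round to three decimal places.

F = 0.655

Trapezoidal AUC_0→5 (sublingual tablet):
  [0→1]: (0.0+502.0)/2 × 1 = 251.0
  [1→2.5]: (502.0+612.9)/2 × 1.5 = 836.175
  [2.5→4]: (612.9+539.9)/2 × 1.5 = 864.6
  [4→5]: (539.9+477.2)/2 × 1 = 508.55
  Sum = 2460.325 ng/mL·hr
Tail: C_last/k_e = 477.2/0.14 = 3408.571
AUC_0→∞ (sublingual tablet) = 2460.325 + 3408.571 = 5868.896 ng/mL·hr
F = (AUC_ev/D_ev)/(AUC_iv/D_iv) = (5868.896/200)/(8960/200) = 29.34448/44.8 = 0.6550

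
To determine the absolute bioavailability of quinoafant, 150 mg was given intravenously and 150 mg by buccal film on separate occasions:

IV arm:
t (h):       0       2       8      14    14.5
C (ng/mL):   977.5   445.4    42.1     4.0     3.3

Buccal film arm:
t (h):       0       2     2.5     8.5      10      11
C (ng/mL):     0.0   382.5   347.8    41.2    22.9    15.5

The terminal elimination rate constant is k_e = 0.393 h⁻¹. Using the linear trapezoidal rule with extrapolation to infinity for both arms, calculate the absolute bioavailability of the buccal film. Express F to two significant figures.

Trapezoidal AUC_0→14.5 (IV):
  [0→2]: (977.5+445.4)/2 × 2 = 1422.9
  [2→8]: (445.4+42.1)/2 × 6 = 1462.5
  [8→14]: (42.1+4.0)/2 × 6 = 138.3
  [14→14.5]: (4.0+3.3)/2 × 0.5 = 1.825
  Sum = 3025.525 ng/mL·h
IV tail: 3.3/0.393 = 8.397; AUC_iv,0→∞ = 3025.525 + 8.397 = 3033.922 ng/mL·h
Trapezoidal AUC_0→11 (buccal film):
  [0→2]: (0.0+382.5)/2 × 2 = 382.5
  [2→2.5]: (382.5+347.8)/2 × 0.5 = 182.575
  [2.5→8.5]: (347.8+41.2)/2 × 6 = 1167.0
  [8.5→10]: (41.2+22.9)/2 × 1.5 = 48.075
  [10→11]: (22.9+15.5)/2 × 1 = 19.2
  Sum = 1799.35 ng/mL·h
buccal film tail: 15.5/0.393 = 39.440; AUC_ev,0→∞ = 1799.35 + 39.440 = 1838.79 ng/mL·h
F = (AUC_ev/D_ev)/(AUC_iv/D_iv) = (1838.79/150)/(3033.922/150) = 12.2586/20.2261 = 0.6061

F = 0.61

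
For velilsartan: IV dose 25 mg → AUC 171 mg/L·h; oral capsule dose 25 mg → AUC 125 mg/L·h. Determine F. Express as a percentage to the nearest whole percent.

F = 73%

F = (AUC_ev / D_ev) / (AUC_iv / D_iv)
  = (125/25) / (171/25)
  = 5 / 6.84 = 0.7310
  = 73.10%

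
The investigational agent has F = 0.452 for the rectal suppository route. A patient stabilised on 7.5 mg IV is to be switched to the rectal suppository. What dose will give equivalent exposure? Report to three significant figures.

For equal systemic exposure: F × D_ev = D_iv
D_ev = D_iv / F = 7.5 / 0.452 = 16.5929 mg

D_rectal = 16.6 mg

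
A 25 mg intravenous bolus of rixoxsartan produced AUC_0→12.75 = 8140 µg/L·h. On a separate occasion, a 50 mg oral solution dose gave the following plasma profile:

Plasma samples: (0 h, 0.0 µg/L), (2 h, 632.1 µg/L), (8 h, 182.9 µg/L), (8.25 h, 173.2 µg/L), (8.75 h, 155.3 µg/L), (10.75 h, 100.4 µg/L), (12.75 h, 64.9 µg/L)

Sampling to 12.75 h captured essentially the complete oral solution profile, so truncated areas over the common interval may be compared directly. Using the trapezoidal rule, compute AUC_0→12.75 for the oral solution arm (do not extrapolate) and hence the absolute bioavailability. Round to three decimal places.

Trapezoidal AUC_0→12.75 (oral solution):
  [0→2]: (0.0+632.1)/2 × 2 = 632.1
  [2→8]: (632.1+182.9)/2 × 6 = 2445.0
  [8→8.25]: (182.9+173.2)/2 × 0.25 = 44.5125
  [8.25→8.75]: (173.2+155.3)/2 × 0.5 = 82.125
  [8.75→10.75]: (155.3+100.4)/2 × 2 = 255.7
  [10.75→12.75]: (100.4+64.9)/2 × 2 = 165.3
  Sum = 3624.7375 µg/L·h
F = (AUC_ev/D_ev)/(AUC_iv/D_iv) = (3624.7375/50)/(8140/25) = 72.49475/325.6 = 0.2226

F = 0.223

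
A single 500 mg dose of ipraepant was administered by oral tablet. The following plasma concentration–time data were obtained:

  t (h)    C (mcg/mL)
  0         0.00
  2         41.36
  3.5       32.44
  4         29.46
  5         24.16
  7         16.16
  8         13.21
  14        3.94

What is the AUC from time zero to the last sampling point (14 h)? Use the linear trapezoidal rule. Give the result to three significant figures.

AUC = 245 mcg/mL·h

Trapezoidal AUC_0→14:
  [0→2]: (0.00+41.36)/2 × 2 = 41.36
  [2→3.5]: (41.36+32.44)/2 × 1.5 = 55.35
  [3.5→4]: (32.44+29.46)/2 × 0.5 = 15.475
  [4→5]: (29.46+24.16)/2 × 1 = 26.81
  [5→7]: (24.16+16.16)/2 × 2 = 40.32
  [7→8]: (16.16+13.21)/2 × 1 = 14.685
  [8→14]: (13.21+3.94)/2 × 6 = 51.45
  Sum = 245.45 mcg/mL·h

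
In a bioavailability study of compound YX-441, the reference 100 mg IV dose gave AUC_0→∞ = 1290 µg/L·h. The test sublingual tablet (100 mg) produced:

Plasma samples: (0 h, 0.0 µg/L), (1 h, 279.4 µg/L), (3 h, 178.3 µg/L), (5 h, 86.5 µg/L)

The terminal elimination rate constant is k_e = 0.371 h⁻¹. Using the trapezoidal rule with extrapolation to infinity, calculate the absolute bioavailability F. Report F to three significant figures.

F = 0.849

Trapezoidal AUC_0→5 (sublingual tablet):
  [0→1]: (0.0+279.4)/2 × 1 = 139.7
  [1→3]: (279.4+178.3)/2 × 2 = 457.7
  [3→5]: (178.3+86.5)/2 × 2 = 264.8
  Sum = 862.2 µg/L·h
Tail: C_last/k_e = 86.5/0.371 = 233.154
AUC_0→∞ (sublingual tablet) = 862.2 + 233.154 = 1095.354 µg/L·h
F = (AUC_ev/D_ev)/(AUC_iv/D_iv) = (1095.354/100)/(1290/100) = 10.95354/12.9 = 0.8491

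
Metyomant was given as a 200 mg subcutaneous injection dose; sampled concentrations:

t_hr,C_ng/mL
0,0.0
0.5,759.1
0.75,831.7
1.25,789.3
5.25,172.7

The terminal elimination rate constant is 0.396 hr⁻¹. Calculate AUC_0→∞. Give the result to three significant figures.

Trapezoidal AUC_0→5.25:
  [0→0.5]: (0.0+759.1)/2 × 0.5 = 189.775
  [0.5→0.75]: (759.1+831.7)/2 × 0.25 = 198.85
  [0.75→1.25]: (831.7+789.3)/2 × 0.5 = 405.25
  [1.25→5.25]: (789.3+172.7)/2 × 4 = 1924.0
  Sum = 2717.875 ng/mL·hr
Extrapolated tail: C_last / k_e = 172.7 / 0.396 = 436.111
AUC_0→∞ = 2717.875 + 436.111 = 3153.986 ng/mL·hr

AUC = 3150 ng/mL·hr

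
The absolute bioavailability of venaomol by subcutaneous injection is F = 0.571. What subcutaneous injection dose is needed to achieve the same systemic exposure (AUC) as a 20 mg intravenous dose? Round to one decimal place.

D_subcutaneous = 35.0 mg

For equal systemic exposure: F × D_ev = D_iv
D_ev = D_iv / F = 20 / 0.571 = 35.0263 mg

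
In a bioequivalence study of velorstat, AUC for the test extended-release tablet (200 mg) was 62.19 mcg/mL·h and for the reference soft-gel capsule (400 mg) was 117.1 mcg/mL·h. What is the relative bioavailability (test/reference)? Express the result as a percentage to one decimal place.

F_rel = 106.2%

F_rel = (AUC_test/D_test) / (AUC_ref/D_ref)
      = (62.19/200) / (117.1/400)
      = 0.31095 / 0.29275 = 1.0622 = 106.22%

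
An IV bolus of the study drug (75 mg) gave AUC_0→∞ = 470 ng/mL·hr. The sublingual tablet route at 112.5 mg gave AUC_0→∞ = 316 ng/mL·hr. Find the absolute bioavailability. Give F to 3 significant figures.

F = (AUC_ev / D_ev) / (AUC_iv / D_iv)
  = (316/112.5) / (470/75)
  = 2.80889 / 6.26667 = 0.4482

F = 0.448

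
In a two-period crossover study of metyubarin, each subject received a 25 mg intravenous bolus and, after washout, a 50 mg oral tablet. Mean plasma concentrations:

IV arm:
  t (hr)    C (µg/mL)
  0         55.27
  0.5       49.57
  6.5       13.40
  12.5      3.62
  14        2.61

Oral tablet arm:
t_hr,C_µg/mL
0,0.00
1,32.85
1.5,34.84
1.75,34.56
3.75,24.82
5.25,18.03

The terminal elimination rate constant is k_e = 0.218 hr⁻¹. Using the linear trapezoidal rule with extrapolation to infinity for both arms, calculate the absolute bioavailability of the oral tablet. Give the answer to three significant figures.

F = 0.382

Trapezoidal AUC_0→14 (IV):
  [0→0.5]: (55.27+49.57)/2 × 0.5 = 26.21
  [0.5→6.5]: (49.57+13.40)/2 × 6 = 188.91
  [6.5→12.5]: (13.40+3.62)/2 × 6 = 51.06
  [12.5→14]: (3.62+2.61)/2 × 1.5 = 4.6725
  Sum = 270.8525 µg/mL·hr
IV tail: 2.61/0.218 = 11.972; AUC_iv,0→∞ = 270.8525 + 11.972 = 282.8245 µg/mL·hr
Trapezoidal AUC_0→5.25 (oral tablet):
  [0→1]: (0.00+32.85)/2 × 1 = 16.425
  [1→1.5]: (32.85+34.84)/2 × 0.5 = 16.9225
  [1.5→1.75]: (34.84+34.56)/2 × 0.25 = 8.675
  [1.75→3.75]: (34.56+24.82)/2 × 2 = 59.38
  [3.75→5.25]: (24.82+18.03)/2 × 1.5 = 32.1375
  Sum = 133.54 µg/mL·hr
oral tablet tail: 18.03/0.218 = 82.706; AUC_ev,0→∞ = 133.54 + 82.706 = 216.246 µg/mL·hr
F = (AUC_ev/D_ev)/(AUC_iv/D_iv) = (216.246/50)/(282.8245/25) = 4.32492/11.31298 = 0.3823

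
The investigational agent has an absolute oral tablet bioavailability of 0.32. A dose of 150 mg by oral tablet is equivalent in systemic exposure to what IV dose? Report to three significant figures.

Systemic exposure from an extravascular dose = F × D_ev, so the equivalent IV dose is F × D_ev.
D_iv = F × D_ev = 0.32 × 150 = 48 mg

D_iv = 48.0 mg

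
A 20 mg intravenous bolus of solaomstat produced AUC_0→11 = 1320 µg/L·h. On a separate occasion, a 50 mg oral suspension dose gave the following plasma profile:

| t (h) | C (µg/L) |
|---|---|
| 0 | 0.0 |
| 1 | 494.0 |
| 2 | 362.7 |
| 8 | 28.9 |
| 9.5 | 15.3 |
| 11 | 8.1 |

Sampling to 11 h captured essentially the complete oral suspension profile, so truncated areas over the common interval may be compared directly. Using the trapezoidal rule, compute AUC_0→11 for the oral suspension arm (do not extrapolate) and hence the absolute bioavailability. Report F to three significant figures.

F = 0.576

Trapezoidal AUC_0→11 (oral suspension):
  [0→1]: (0.0+494.0)/2 × 1 = 247.0
  [1→2]: (494.0+362.7)/2 × 1 = 428.35
  [2→8]: (362.7+28.9)/2 × 6 = 1174.8
  [8→9.5]: (28.9+15.3)/2 × 1.5 = 33.15
  [9.5→11]: (15.3+8.1)/2 × 1.5 = 17.55
  Sum = 1900.85 µg/L·h
F = (AUC_ev/D_ev)/(AUC_iv/D_iv) = (1900.85/50)/(1320/20) = 38.017/66 = 0.5760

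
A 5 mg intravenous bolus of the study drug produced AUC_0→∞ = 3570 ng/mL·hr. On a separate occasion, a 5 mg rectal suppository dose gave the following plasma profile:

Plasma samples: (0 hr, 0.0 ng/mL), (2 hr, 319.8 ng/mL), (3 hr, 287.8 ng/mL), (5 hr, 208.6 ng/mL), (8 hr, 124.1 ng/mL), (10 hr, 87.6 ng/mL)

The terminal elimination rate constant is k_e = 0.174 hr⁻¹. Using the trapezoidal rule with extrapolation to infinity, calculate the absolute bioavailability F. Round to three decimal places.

Trapezoidal AUC_0→10 (rectal suppository):
  [0→2]: (0.0+319.8)/2 × 2 = 319.8
  [2→3]: (319.8+287.8)/2 × 1 = 303.8
  [3→5]: (287.8+208.6)/2 × 2 = 496.4
  [5→8]: (208.6+124.1)/2 × 3 = 499.05
  [8→10]: (124.1+87.6)/2 × 2 = 211.7
  Sum = 1830.75 ng/mL·hr
Tail: C_last/k_e = 87.6/0.174 = 503.448
AUC_0→∞ (rectal suppository) = 1830.75 + 503.448 = 2334.198 ng/mL·hr
F = (AUC_ev/D_ev)/(AUC_iv/D_iv) = (2334.198/5)/(3570/5) = 466.8396/714 = 0.6538

F = 0.654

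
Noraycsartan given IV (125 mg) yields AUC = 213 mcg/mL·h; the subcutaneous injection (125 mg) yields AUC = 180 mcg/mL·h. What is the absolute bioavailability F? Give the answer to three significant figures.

F = 0.845

F = (AUC_ev / D_ev) / (AUC_iv / D_iv)
  = (180/125) / (213/125)
  = 1.44 / 1.704 = 0.8451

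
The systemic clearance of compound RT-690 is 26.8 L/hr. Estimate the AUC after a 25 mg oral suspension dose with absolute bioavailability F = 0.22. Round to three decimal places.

AUC_0→∞ = F × Dose / CL
        = 0.22 × 25 / 26.8 = 0.205224 mg/L·hr

AUC = 0.205 mg/L·hr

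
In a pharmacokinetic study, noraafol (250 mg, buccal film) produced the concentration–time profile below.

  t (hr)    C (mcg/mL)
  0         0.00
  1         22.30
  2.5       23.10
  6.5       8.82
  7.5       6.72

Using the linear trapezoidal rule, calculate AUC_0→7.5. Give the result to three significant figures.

AUC = 117 mcg/mL·hr

Trapezoidal AUC_0→7.5:
  [0→1]: (0.00+22.30)/2 × 1 = 11.15
  [1→2.5]: (22.30+23.10)/2 × 1.5 = 34.05
  [2.5→6.5]: (23.10+8.82)/2 × 4 = 63.84
  [6.5→7.5]: (8.82+6.72)/2 × 1 = 7.77
  Sum = 116.81 mcg/mL·hr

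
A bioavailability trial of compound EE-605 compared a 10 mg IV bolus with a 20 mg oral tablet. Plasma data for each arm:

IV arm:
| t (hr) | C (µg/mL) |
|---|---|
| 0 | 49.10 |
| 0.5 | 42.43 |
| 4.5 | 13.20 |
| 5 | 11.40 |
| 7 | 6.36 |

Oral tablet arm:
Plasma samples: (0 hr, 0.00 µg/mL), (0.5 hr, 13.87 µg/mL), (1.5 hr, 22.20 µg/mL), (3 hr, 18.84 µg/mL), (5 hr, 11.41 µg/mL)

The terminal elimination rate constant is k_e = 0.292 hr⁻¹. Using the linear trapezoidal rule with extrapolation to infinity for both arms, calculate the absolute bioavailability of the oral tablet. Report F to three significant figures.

F = 0.338

Trapezoidal AUC_0→7 (IV):
  [0→0.5]: (49.10+42.43)/2 × 0.5 = 22.8825
  [0.5→4.5]: (42.43+13.20)/2 × 4 = 111.26
  [4.5→5]: (13.20+11.40)/2 × 0.5 = 6.15
  [5→7]: (11.40+6.36)/2 × 2 = 17.76
  Sum = 158.0525 µg/mL·hr
IV tail: 6.36/0.292 = 21.781; AUC_iv,0→∞ = 158.0525 + 21.781 = 179.8335 µg/mL·hr
Trapezoidal AUC_0→5 (oral tablet):
  [0→0.5]: (0.00+13.87)/2 × 0.5 = 3.4675
  [0.5→1.5]: (13.87+22.20)/2 × 1 = 18.035
  [1.5→3]: (22.20+18.84)/2 × 1.5 = 30.78
  [3→5]: (18.84+11.41)/2 × 2 = 30.25
  Sum = 82.5325 µg/mL·hr
oral tablet tail: 11.41/0.292 = 39.075; AUC_ev,0→∞ = 82.5325 + 39.075 = 121.6075 µg/mL·hr
F = (AUC_ev/D_ev)/(AUC_iv/D_iv) = (121.6075/20)/(179.8335/10) = 6.080375/17.98335 = 0.3381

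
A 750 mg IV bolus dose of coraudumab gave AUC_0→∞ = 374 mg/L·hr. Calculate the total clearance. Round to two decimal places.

CL = 2.01 L/hr

CL = Dose_iv / AUC_0→∞
   = 750 / 374 = 2.00535 L/hr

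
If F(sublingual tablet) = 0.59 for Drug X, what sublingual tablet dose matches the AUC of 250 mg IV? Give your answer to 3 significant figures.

D_sublingual = 424 mg

For equal systemic exposure: F × D_ev = D_iv
D_ev = D_iv / F = 250 / 0.59 = 423.729 mg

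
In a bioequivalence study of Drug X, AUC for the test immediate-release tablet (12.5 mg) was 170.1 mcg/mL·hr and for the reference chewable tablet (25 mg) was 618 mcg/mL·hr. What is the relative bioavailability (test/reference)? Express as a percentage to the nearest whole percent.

F_rel = 55%

F_rel = (AUC_test/D_test) / (AUC_ref/D_ref)
      = (170.1/12.5) / (618/25)
      = 13.608 / 24.72 = 0.5505 = 55.05%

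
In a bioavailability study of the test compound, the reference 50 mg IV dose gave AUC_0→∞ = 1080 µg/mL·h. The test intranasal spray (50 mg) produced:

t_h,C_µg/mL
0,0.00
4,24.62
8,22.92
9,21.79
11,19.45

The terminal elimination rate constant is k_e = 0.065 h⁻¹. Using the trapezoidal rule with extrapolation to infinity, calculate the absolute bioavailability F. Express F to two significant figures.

F = 0.47

Trapezoidal AUC_0→11 (intranasal spray):
  [0→4]: (0.00+24.62)/2 × 4 = 49.24
  [4→8]: (24.62+22.92)/2 × 4 = 95.08
  [8→9]: (22.92+21.79)/2 × 1 = 22.355
  [9→11]: (21.79+19.45)/2 × 2 = 41.24
  Sum = 207.915 µg/mL·h
Tail: C_last/k_e = 19.45/0.065 = 299.231
AUC_0→∞ (intranasal spray) = 207.915 + 299.231 = 507.146 µg/mL·h
F = (AUC_ev/D_ev)/(AUC_iv/D_iv) = (507.146/50)/(1080/50) = 10.14292/21.6 = 0.4696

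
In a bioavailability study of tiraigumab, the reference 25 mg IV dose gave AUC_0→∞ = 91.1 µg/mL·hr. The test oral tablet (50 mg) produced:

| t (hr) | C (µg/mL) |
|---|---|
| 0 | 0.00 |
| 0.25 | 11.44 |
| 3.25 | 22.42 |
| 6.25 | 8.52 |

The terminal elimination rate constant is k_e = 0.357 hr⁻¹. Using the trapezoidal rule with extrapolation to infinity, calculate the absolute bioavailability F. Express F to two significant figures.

Trapezoidal AUC_0→6.25 (oral tablet):
  [0→0.25]: (0.00+11.44)/2 × 0.25 = 1.43
  [0.25→3.25]: (11.44+22.42)/2 × 3 = 50.79
  [3.25→6.25]: (22.42+8.52)/2 × 3 = 46.41
  Sum = 98.63 µg/mL·hr
Tail: C_last/k_e = 8.52/0.357 = 23.866
AUC_0→∞ (oral tablet) = 98.63 + 23.866 = 122.496 µg/mL·hr
F = (AUC_ev/D_ev)/(AUC_iv/D_iv) = (122.496/50)/(91.1/25) = 2.44992/3.644 = 0.6723

F = 0.67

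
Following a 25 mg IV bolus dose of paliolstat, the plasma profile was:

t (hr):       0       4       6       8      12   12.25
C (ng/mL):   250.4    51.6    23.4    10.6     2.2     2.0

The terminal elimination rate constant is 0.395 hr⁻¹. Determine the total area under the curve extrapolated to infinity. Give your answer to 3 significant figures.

Trapezoidal AUC_0→12.25:
  [0→4]: (250.4+51.6)/2 × 4 = 604.0
  [4→6]: (51.6+23.4)/2 × 2 = 75.0
  [6→8]: (23.4+10.6)/2 × 2 = 34.0
  [8→12]: (10.6+2.2)/2 × 4 = 25.6
  [12→12.25]: (2.2+2.0)/2 × 0.25 = 0.525
  Sum = 739.125 ng/mL·hr
Extrapolated tail: C_last / k_e = 2.0 / 0.395 = 5.063
AUC_0→∞ = 739.125 + 5.063 = 744.188 ng/mL·hr

AUC = 744 ng/mL·hr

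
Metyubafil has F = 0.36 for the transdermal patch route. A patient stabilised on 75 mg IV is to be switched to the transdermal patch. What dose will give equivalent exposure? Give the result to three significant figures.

For equal systemic exposure: F × D_ev = D_iv
D_ev = D_iv / F = 75 / 0.36 = 208.333 mg

D_transdermal = 208 mg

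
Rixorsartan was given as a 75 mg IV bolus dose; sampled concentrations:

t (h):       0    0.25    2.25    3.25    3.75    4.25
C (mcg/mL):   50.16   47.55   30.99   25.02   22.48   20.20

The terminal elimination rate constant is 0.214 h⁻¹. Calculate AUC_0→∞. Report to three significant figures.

Trapezoidal AUC_0→4.25:
  [0→0.25]: (50.16+47.55)/2 × 0.25 = 12.21375
  [0.25→2.25]: (47.55+30.99)/2 × 2 = 78.54
  [2.25→3.25]: (30.99+25.02)/2 × 1 = 28.005
  [3.25→3.75]: (25.02+22.48)/2 × 0.5 = 11.875
  [3.75→4.25]: (22.48+20.20)/2 × 0.5 = 10.67
  Sum = 141.30375 mcg/mL·h
Extrapolated tail: C_last / k_e = 20.20 / 0.214 = 94.393
AUC_0→∞ = 141.30375 + 94.393 = 235.69675 mcg/mL·h

AUC = 236 mcg/mL·h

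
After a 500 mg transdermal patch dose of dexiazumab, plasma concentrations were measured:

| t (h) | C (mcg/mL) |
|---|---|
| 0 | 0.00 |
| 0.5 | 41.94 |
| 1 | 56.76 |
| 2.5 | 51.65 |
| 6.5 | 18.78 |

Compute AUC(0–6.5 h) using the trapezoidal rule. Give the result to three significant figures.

AUC = 257 mcg/mL·h

Trapezoidal AUC_0→6.5:
  [0→0.5]: (0.00+41.94)/2 × 0.5 = 10.485
  [0.5→1]: (41.94+56.76)/2 × 0.5 = 24.675
  [1→2.5]: (56.76+51.65)/2 × 1.5 = 81.3075
  [2.5→6.5]: (51.65+18.78)/2 × 4 = 140.86
  Sum = 257.3275 mcg/mL·h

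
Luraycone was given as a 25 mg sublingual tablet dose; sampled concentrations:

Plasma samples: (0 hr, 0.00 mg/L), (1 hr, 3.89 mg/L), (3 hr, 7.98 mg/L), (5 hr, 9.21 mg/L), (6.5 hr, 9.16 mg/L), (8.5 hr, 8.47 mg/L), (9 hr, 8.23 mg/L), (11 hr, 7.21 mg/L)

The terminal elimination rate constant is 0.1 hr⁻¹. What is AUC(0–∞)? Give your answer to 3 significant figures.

Trapezoidal AUC_0→11:
  [0→1]: (0.00+3.89)/2 × 1 = 1.945
  [1→3]: (3.89+7.98)/2 × 2 = 11.87
  [3→5]: (7.98+9.21)/2 × 2 = 17.19
  [5→6.5]: (9.21+9.16)/2 × 1.5 = 13.7775
  [6.5→8.5]: (9.16+8.47)/2 × 2 = 17.63
  [8.5→9]: (8.47+8.23)/2 × 0.5 = 4.175
  [9→11]: (8.23+7.21)/2 × 2 = 15.44
  Sum = 82.0275 mg/L·hr
Extrapolated tail: C_last / k_e = 7.21 / 0.1 = 72.100
AUC_0→∞ = 82.0275 + 72.100 = 154.1275 mg/L·hr

AUC = 154 mg/L·hr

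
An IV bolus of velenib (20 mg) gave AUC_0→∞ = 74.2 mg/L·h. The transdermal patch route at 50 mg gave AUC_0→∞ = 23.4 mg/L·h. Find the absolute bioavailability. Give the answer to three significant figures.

F = (AUC_ev / D_ev) / (AUC_iv / D_iv)
  = (23.4/50) / (74.2/20)
  = 0.468 / 3.71 = 0.1261

F = 0.126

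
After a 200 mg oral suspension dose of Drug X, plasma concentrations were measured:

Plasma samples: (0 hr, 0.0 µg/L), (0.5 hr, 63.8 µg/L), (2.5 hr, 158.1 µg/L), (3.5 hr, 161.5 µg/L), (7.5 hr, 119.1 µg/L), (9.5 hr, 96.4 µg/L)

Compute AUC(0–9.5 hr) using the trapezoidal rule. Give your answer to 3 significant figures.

AUC = 1170 µg/L·hr

Trapezoidal AUC_0→9.5:
  [0→0.5]: (0.0+63.8)/2 × 0.5 = 15.95
  [0.5→2.5]: (63.8+158.1)/2 × 2 = 221.9
  [2.5→3.5]: (158.1+161.5)/2 × 1 = 159.8
  [3.5→7.5]: (161.5+119.1)/2 × 4 = 561.2
  [7.5→9.5]: (119.1+96.4)/2 × 2 = 215.5
  Sum = 1174.35 µg/L·hr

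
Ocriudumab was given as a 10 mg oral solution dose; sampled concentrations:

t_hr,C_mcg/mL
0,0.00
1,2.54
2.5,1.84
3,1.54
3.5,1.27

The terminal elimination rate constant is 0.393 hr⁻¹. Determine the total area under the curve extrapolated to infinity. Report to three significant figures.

AUC = 9.33 mcg/mL·hr

Trapezoidal AUC_0→3.5:
  [0→1]: (0.00+2.54)/2 × 1 = 1.27
  [1→2.5]: (2.54+1.84)/2 × 1.5 = 3.285
  [2.5→3]: (1.84+1.54)/2 × 0.5 = 0.845
  [3→3.5]: (1.54+1.27)/2 × 0.5 = 0.7025
  Sum = 6.1025 mcg/mL·hr
Extrapolated tail: C_last / k_e = 1.27 / 0.393 = 3.232
AUC_0→∞ = 6.1025 + 3.232 = 9.3345 mcg/mL·hr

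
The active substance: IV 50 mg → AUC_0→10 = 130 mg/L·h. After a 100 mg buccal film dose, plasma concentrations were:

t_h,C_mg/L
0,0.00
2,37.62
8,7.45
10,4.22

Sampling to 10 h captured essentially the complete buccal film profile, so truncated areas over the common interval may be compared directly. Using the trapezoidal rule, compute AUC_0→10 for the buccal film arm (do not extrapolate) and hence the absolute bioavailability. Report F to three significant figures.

F = 0.710

Trapezoidal AUC_0→10 (buccal film):
  [0→2]: (0.00+37.62)/2 × 2 = 37.62
  [2→8]: (37.62+7.45)/2 × 6 = 135.21
  [8→10]: (7.45+4.22)/2 × 2 = 11.67
  Sum = 184.5 mg/L·h
F = (AUC_ev/D_ev)/(AUC_iv/D_iv) = (184.5/100)/(130/50) = 1.845/2.6 = 0.7096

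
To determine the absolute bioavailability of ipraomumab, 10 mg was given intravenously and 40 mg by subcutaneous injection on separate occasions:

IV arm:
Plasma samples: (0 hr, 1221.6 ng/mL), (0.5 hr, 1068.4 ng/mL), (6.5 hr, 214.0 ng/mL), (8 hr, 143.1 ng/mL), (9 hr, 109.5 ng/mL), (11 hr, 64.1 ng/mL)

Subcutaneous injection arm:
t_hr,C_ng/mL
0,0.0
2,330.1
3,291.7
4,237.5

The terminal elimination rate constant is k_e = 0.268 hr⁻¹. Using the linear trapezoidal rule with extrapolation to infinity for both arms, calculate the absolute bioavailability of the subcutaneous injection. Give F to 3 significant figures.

Trapezoidal AUC_0→11 (IV):
  [0→0.5]: (1221.6+1068.4)/2 × 0.5 = 572.5
  [0.5→6.5]: (1068.4+214.0)/2 × 6 = 3847.2
  [6.5→8]: (214.0+143.1)/2 × 1.5 = 267.825
  [8→9]: (143.1+109.5)/2 × 1 = 126.3
  [9→11]: (109.5+64.1)/2 × 2 = 173.6
  Sum = 4987.425 ng/mL·hr
IV tail: 64.1/0.268 = 239.179; AUC_iv,0→∞ = 4987.425 + 239.179 = 5226.604 ng/mL·hr
Trapezoidal AUC_0→4 (subcutaneous injection):
  [0→2]: (0.0+330.1)/2 × 2 = 330.1
  [2→3]: (330.1+291.7)/2 × 1 = 310.9
  [3→4]: (291.7+237.5)/2 × 1 = 264.6
  Sum = 905.6 ng/mL·hr
subcutaneous injection tail: 237.5/0.268 = 886.194; AUC_ev,0→∞ = 905.6 + 886.194 = 1791.794 ng/mL·hr
F = (AUC_ev/D_ev)/(AUC_iv/D_iv) = (1791.794/40)/(5226.604/10) = 44.79485/522.6604 = 0.0857

F = 0.0857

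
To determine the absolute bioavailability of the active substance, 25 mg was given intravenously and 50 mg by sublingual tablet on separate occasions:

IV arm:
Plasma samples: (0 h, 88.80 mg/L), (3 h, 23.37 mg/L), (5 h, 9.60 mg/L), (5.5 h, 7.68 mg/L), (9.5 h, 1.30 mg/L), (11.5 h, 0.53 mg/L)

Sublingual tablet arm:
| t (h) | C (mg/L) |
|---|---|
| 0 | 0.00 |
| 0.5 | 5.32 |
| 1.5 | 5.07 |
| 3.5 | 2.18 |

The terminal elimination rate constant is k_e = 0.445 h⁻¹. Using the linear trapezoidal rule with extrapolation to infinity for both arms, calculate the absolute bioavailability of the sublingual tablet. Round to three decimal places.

F = 0.041

Trapezoidal AUC_0→11.5 (IV):
  [0→3]: (88.80+23.37)/2 × 3 = 168.255
  [3→5]: (23.37+9.60)/2 × 2 = 32.97
  [5→5.5]: (9.60+7.68)/2 × 0.5 = 4.32
  [5.5→9.5]: (7.68+1.30)/2 × 4 = 17.96
  [9.5→11.5]: (1.30+0.53)/2 × 2 = 1.83
  Sum = 225.335 mg/L·h
IV tail: 0.53/0.445 = 1.191; AUC_iv,0→∞ = 225.335 + 1.191 = 226.526 mg/L·h
Trapezoidal AUC_0→3.5 (sublingual tablet):
  [0→0.5]: (0.00+5.32)/2 × 0.5 = 1.33
  [0.5→1.5]: (5.32+5.07)/2 × 1 = 5.195
  [1.5→3.5]: (5.07+2.18)/2 × 2 = 7.25
  Sum = 13.775 mg/L·h
sublingual tablet tail: 2.18/0.445 = 4.899; AUC_ev,0→∞ = 13.775 + 4.899 = 18.674 mg/L·h
F = (AUC_ev/D_ev)/(AUC_iv/D_iv) = (18.674/50)/(226.526/25) = 0.37348/9.06104 = 0.0412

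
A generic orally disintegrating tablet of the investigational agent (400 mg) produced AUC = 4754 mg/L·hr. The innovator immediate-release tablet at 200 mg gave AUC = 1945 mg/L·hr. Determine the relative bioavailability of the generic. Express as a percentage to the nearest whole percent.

F_rel = 122%

F_rel = (AUC_test/D_test) / (AUC_ref/D_ref)
      = (4754/400) / (1945/200)
      = 11.885 / 9.725 = 1.2221 = 122.21%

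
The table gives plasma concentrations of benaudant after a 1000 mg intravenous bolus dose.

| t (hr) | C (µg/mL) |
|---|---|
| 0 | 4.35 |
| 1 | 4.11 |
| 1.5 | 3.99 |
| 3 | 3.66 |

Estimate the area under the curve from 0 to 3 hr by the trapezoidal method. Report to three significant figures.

Trapezoidal AUC_0→3:
  [0→1]: (4.35+4.11)/2 × 1 = 4.23
  [1→1.5]: (4.11+3.99)/2 × 0.5 = 2.025
  [1.5→3]: (3.99+3.66)/2 × 1.5 = 5.7375
  Sum = 11.9925 µg/mL·hr

AUC = 12.0 µg/mL·hr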